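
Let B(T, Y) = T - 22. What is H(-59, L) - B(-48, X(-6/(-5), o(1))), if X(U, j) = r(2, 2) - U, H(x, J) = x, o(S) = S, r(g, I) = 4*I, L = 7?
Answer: 11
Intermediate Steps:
X(U, j) = 8 - U (X(U, j) = 4*2 - U = 8 - U)
B(T, Y) = -22 + T
H(-59, L) - B(-48, X(-6/(-5), o(1))) = -59 - (-22 - 48) = -59 - 1*(-70) = -59 + 70 = 11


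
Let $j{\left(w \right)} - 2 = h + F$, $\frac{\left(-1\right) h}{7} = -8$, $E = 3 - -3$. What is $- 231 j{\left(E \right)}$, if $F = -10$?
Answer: $-11088$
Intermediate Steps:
$E = 6$ ($E = 3 + 3 = 6$)
$h = 56$ ($h = \left(-7\right) \left(-8\right) = 56$)
$j{\left(w \right)} = 48$ ($j{\left(w \right)} = 2 + \left(56 - 10\right) = 2 + 46 = 48$)
$- 231 j{\left(E \right)} = \left(-231\right) 48 = -11088$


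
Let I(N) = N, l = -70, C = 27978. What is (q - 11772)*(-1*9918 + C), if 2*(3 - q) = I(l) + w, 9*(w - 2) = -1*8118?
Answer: -203789040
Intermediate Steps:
w = -900 (w = 2 + (-1*8118)/9 = 2 + (⅑)*(-8118) = 2 - 902 = -900)
q = 488 (q = 3 - (-70 - 900)/2 = 3 - ½*(-970) = 3 + 485 = 488)
(q - 11772)*(-1*9918 + C) = (488 - 11772)*(-1*9918 + 27978) = -11284*(-9918 + 27978) = -11284*18060 = -203789040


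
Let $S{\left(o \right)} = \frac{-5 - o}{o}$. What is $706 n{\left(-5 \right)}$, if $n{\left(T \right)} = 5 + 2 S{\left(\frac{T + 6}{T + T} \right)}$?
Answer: $72718$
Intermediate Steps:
$S{\left(o \right)} = \frac{-5 - o}{o}$
$n{\left(T \right)} = 5 + \frac{4 T \left(-5 - \frac{6 + T}{2 T}\right)}{6 + T}$ ($n{\left(T \right)} = 5 + 2 \frac{-5 - \frac{T + 6}{T + T}}{\left(T + 6\right) \frac{1}{T + T}} = 5 + 2 \frac{-5 - \frac{6 + T}{2 T}}{\left(6 + T\right) \frac{1}{2 T}} = 5 + 2 \frac{-5 - \left(6 + T\right) \frac{1}{2 T}}{\left(6 + T\right) \frac{1}{2 T}} = 5 + 2 \frac{-5 - \frac{6 + T}{2 T}}{\frac{1}{2} \frac{1}{T} \left(6 + T\right)} = 5 + 2 \frac{2 T}{6 + T} \left(-5 - \frac{6 + T}{2 T}\right) = 5 + 2 \frac{2 T \left(-5 - \frac{6 + T}{2 T}\right)}{6 + T} = 5 + \frac{4 T \left(-5 - \frac{6 + T}{2 T}\right)}{6 + T}$)
$706 n{\left(-5 \right)} = 706 \frac{18 - -85}{6 - 5} = 706 \frac{18 + 85}{1} = 706 \cdot 1 \cdot 103 = 706 \cdot 103 = 72718$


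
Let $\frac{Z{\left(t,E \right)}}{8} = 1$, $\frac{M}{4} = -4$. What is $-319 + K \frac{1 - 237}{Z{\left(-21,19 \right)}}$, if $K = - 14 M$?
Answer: $-6927$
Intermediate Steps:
$M = -16$ ($M = 4 \left(-4\right) = -16$)
$Z{\left(t,E \right)} = 8$ ($Z{\left(t,E \right)} = 8 \cdot 1 = 8$)
$K = 224$ ($K = \left(-14\right) \left(-16\right) = 224$)
$-319 + K \frac{1 - 237}{Z{\left(-21,19 \right)}} = -319 + 224 \frac{1 - 237}{8} = -319 + 224 \left(\left(-236\right) \frac{1}{8}\right) = -319 + 224 \left(- \frac{59}{2}\right) = -319 - 6608 = -6927$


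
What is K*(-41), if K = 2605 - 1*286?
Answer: -95079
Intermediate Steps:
K = 2319 (K = 2605 - 286 = 2319)
K*(-41) = 2319*(-41) = -95079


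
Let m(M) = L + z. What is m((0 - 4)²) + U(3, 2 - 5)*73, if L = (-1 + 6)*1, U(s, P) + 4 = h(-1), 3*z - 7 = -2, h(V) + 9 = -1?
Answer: -3046/3 ≈ -1015.3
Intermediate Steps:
h(V) = -10 (h(V) = -9 - 1 = -10)
z = 5/3 (z = 7/3 + (⅓)*(-2) = 7/3 - ⅔ = 5/3 ≈ 1.6667)
U(s, P) = -14 (U(s, P) = -4 - 10 = -14)
L = 5 (L = 5*1 = 5)
m(M) = 20/3 (m(M) = 5 + 5/3 = 20/3)
m((0 - 4)²) + U(3, 2 - 5)*73 = 20/3 - 14*73 = 20/3 - 1022 = -3046/3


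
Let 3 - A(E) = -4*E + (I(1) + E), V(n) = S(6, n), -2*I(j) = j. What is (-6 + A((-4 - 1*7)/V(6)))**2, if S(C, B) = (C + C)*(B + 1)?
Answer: 6561/784 ≈ 8.3686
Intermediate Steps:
I(j) = -j/2
S(C, B) = 2*C*(1 + B) (S(C, B) = (2*C)*(1 + B) = 2*C*(1 + B))
V(n) = 12 + 12*n (V(n) = 2*6*(1 + n) = 12 + 12*n)
A(E) = 7/2 + 3*E (A(E) = 3 - (-4*E + (-1/2*1 + E)) = 3 - (-4*E + (-1/2 + E)) = 3 - (-1/2 - 3*E) = 3 + (1/2 + 3*E) = 7/2 + 3*E)
(-6 + A((-4 - 1*7)/V(6)))**2 = (-6 + (7/2 + 3*((-4 - 1*7)/(12 + 12*6))))**2 = (-6 + (7/2 + 3*((-4 - 7)/(12 + 72))))**2 = (-6 + (7/2 + 3*(-11/84)))**2 = (-6 + (7/2 - 11/28))**2 = (-6 + 87/28)**2 = (-81/28)**2 = 6561/784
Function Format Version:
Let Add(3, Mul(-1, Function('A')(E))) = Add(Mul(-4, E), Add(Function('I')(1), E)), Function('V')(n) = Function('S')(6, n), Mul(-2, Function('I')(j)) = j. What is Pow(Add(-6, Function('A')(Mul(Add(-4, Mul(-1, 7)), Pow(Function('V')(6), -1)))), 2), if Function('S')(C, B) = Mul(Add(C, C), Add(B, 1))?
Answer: Rational(6561, 784) ≈ 8.3686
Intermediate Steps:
Function('I')(j) = Mul(Rational(-1, 2), j)
Function('S')(C, B) = Mul(2, C, Add(1, B)) (Function('S')(C, B) = Mul(Mul(2, C), Add(1, B)) = Mul(2, C, Add(1, B)))
Function('V')(n) = Add(12, Mul(12, n)) (Function('V')(n) = Mul(2, 6, Add(1, n)) = Add(12, Mul(12, n)))
Function('A')(E) = Add(Rational(7, 2), Mul(3, E)) (Function('A')(E) = Add(3, Mul(-1, Add(Mul(-4, E), Add(Mul(Rational(-1, 2), 1), E)))) = Add(3, Mul(-1, Add(Mul(-4, E), Add(Rational(-1, 2), E)))) = Add(3, Mul(-1, Add(Rational(-1, 2), Mul(-3, E)))) = Add(3, Add(Rational(1, 2), Mul(3, E))) = Add(Rational(7, 2), Mul(3, E)))
Pow(Add(-6, Function('A')(Mul(Add(-4, Mul(-1, 7)), Pow(Function('V')(6), -1)))), 2) = Pow(Add(-6, Add(Rational(7, 2), Mul(3, Mul(Add(-4, Mul(-1, 7)), Pow(Add(12, Mul(12, 6)), -1))))), 2) = Pow(Add(-6, Add(Rational(7, 2), Mul(3, Mul(Add(-4, -7), Pow(Add(12, 72), -1))))), 2) = Pow(Add(-6, Add(Rational(7, 2), Mul(3, Mul(-11, Pow(84, -1))))), 2) = Pow(Add(-6, Add(Rational(7, 2), Mul(3, Mul(-11, Rational(1, 84))))), 2) = Pow(Add(-6, Add(Rational(7, 2), Mul(3, Rational(-11, 84)))), 2) = Pow(Add(-6, Add(Rational(7, 2), Rational(-11, 28))), 2) = Pow(Add(-6, Rational(87, 28)), 2) = Pow(Rational(-81, 28), 2) = Rational(6561, 784)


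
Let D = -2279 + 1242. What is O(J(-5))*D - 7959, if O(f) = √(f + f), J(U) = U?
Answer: -7959 - 1037*I*√10 ≈ -7959.0 - 3279.3*I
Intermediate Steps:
D = -1037
O(f) = √2*√f (O(f) = √(2*f) = √2*√f)
O(J(-5))*D - 7959 = (√2*√(-5))*(-1037) - 7959 = (√2*(I*√5))*(-1037) - 7959 = (I*√10)*(-1037) - 7959 = -1037*I*√10 - 7959 = -7959 - 1037*I*√10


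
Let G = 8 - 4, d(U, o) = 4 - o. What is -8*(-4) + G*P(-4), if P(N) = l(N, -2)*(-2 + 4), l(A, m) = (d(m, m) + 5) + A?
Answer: 88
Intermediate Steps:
l(A, m) = 9 + A - m (l(A, m) = ((4 - m) + 5) + A = (9 - m) + A = 9 + A - m)
G = 4
P(N) = 22 + 2*N (P(N) = (9 + N - 1*(-2))*(-2 + 4) = (9 + N + 2)*2 = (11 + N)*2 = 22 + 2*N)
-8*(-4) + G*P(-4) = -8*(-4) + 4*(22 + 2*(-4)) = -1*(-32) + 4*(22 - 8) = 32 + 4*14 = 32 + 56 = 88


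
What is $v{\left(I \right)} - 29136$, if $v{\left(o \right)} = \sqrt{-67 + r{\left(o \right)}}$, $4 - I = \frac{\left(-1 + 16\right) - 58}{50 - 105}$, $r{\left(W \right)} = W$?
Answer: $-29136 + \frac{2 i \sqrt{48235}}{55} \approx -29136.0 + 7.9864 i$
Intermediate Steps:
$I = \frac{177}{55}$ ($I = 4 - \frac{\left(-1 + 16\right) - 58}{50 - 105} = 4 - \frac{15 - 58}{-55} = 4 - \left(-43\right) \left(- \frac{1}{55}\right) = 4 - \frac{43}{55} = \frac{177}{55} \approx 3.2182$)
$v{\left(o \right)} = \sqrt{-67 + o}$
$v{\left(I \right)} - 29136 = \sqrt{-67 + \frac{177}{55}} - 29136 = \sqrt{- \frac{3508}{55}} - 29136 = \frac{2 i \sqrt{48235}}{55} - 29136 = -29136 + \frac{2 i \sqrt{48235}}{55}$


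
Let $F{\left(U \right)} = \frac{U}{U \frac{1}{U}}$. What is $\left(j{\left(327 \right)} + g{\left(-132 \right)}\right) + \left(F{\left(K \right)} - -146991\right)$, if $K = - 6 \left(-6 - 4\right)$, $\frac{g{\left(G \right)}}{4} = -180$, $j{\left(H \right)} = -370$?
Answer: $145961$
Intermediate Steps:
$g{\left(G \right)} = -720$ ($g{\left(G \right)} = 4 \left(-180\right) = -720$)
$K = 60$ ($K = \left(-6\right) \left(-10\right) = 60$)
$F{\left(U \right)} = U$ ($F{\left(U \right)} = \frac{U}{1} = U 1 = U$)
$\left(j{\left(327 \right)} + g{\left(-132 \right)}\right) + \left(F{\left(K \right)} - -146991\right) = \left(-370 - 720\right) + \left(60 - -146991\right) = -1090 + \left(60 + 146991\right) = -1090 + 147051 = 145961$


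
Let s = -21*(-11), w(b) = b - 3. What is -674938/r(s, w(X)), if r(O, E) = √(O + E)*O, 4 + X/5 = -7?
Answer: -61358*√173/3633 ≈ -222.14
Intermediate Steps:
X = -55 (X = -20 + 5*(-7) = -20 - 35 = -55)
w(b) = -3 + b
s = 231
r(O, E) = O*√(E + O) (r(O, E) = √(E + O)*O = O*√(E + O))
-674938/r(s, w(X)) = -674938*1/(231*√((-3 - 55) + 231)) = -674938*1/(231*√(-58 + 231)) = -674938*√173/39963 = -61358*√173/3633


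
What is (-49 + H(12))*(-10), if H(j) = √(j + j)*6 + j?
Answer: 370 - 120*√6 ≈ 76.061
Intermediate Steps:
H(j) = j + 6*√2*√j (H(j) = √(2*j)*6 + j = (√2*√j)*6 + j = 6*√2*√j + j = j + 6*√2*√j)
(-49 + H(12))*(-10) = (-49 + (12 + 6*√2*√12))*(-10) = (-49 + (12 + 6*√2*(2*√3)))*(-10) = (-49 + (12 + 12*√6))*(-10) = (-37 + 12*√6)*(-10) = 370 - 120*√6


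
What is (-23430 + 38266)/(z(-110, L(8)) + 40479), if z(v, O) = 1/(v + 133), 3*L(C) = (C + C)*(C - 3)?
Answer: 170614/465509 ≈ 0.36651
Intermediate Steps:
L(C) = 2*C*(-3 + C)/3 (L(C) = ((C + C)*(C - 3))/3 = ((2*C)*(-3 + C))/3 = (2*C*(-3 + C))/3 = 2*C*(-3 + C)/3)
z(v, O) = 1/(133 + v)
(-23430 + 38266)/(z(-110, L(8)) + 40479) = (-23430 + 38266)/(1/(133 - 110) + 40479) = 14836/(1/23 + 40479) = 14836/(931018/23) = 14836*(23/931018) = 170614/465509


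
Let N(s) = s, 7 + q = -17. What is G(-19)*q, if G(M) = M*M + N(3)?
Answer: -8736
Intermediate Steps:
q = -24 (q = -7 - 17 = -24)
G(M) = 3 + M² (G(M) = M*M + 3 = M² + 3 = 3 + M²)
G(-19)*q = (3 + (-19)²)*(-24) = (3 + 361)*(-24) = 364*(-24) = -8736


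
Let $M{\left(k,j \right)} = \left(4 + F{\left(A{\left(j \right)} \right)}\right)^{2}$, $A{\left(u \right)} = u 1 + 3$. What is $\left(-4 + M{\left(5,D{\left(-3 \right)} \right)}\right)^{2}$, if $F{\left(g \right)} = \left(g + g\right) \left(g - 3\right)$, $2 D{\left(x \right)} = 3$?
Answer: $\frac{1461681}{16} \approx 91355.0$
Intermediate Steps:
$D{\left(x \right)} = \frac{3}{2}$ ($D{\left(x \right)} = \frac{1}{2} \cdot 3 = \frac{3}{2}$)
$A{\left(u \right)} = 3 + u$ ($A{\left(u \right)} = u + 3 = 3 + u$)
$F{\left(g \right)} = 2 g \left(-3 + g\right)$
$M{\left(k,j \right)} = \left(4 + 2 j \left(3 + j\right)\right)^{2}$ ($M{\left(k,j \right)} = \left(4 + 2 \left(3 + j\right) \left(-3 + \left(3 + j\right)\right)\right)^{2} = \left(4 + 2 \left(3 + j\right) j\right)^{2} = \left(4 + 2 j \left(3 + j\right)\right)^{2}$)
$\left(-4 + M{\left(5,D{\left(-3 \right)} \right)}\right)^{2} = \left(-4 + 4 \left(2 + \frac{3 \left(3 + \frac{3}{2}\right)}{2}\right)^{2}\right)^{2} = \left(-4 + 4 \left(2 + \frac{3}{2} \cdot \frac{9}{2}\right)^{2}\right)^{2} = \left(-4 + 4 \left(2 + \frac{27}{4}\right)^{2}\right)^{2} = \left(-4 + 4 \left(\frac{35}{4}\right)^{2}\right)^{2} = \left(-4 + 4 \cdot \frac{1225}{16}\right)^{2} = \left(-4 + \frac{1225}{4}\right)^{2} = \left(\frac{1209}{4}\right)^{2} = \frac{1461681}{16}$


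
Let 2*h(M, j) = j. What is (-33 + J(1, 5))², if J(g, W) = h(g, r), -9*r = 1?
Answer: 354025/324 ≈ 1092.7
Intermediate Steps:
r = -⅑ (r = -⅑*1 = -⅑ ≈ -0.11111)
h(M, j) = j/2
J(g, W) = -1/18 (J(g, W) = (½)*(-⅑) = -1/18)
(-33 + J(1, 5))² = (-33 - 1/18)² = (-595/18)² = 354025/324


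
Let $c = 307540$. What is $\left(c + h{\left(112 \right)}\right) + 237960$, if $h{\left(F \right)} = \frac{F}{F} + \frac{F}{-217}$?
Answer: $\frac{16910515}{31} \approx 5.455 \cdot 10^{5}$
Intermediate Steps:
$h{\left(F \right)} = 1 - \frac{F}{217}$ ($h{\left(F \right)} = 1 + F \left(- \frac{1}{217}\right) = 1 - \frac{F}{217}$)
$\left(c + h{\left(112 \right)}\right) + 237960 = \left(307540 + \left(1 - \frac{16}{31}\right)\right) + 237960 = \left(307540 + \frac{15}{31}\right) + 237960 = \frac{9533755}{31} + 237960 = \frac{16910515}{31}$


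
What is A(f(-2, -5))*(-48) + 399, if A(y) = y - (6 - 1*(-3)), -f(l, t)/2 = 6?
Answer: 1407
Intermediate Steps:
f(l, t) = -12 (f(l, t) = -2*6 = -12)
A(y) = -9 + y (A(y) = y - (6 + 3) = y - 1*9 = y - 9 = -9 + y)
A(f(-2, -5))*(-48) + 399 = (-9 - 12)*(-48) + 399 = -21*(-48) + 399 = 1008 + 399 = 1407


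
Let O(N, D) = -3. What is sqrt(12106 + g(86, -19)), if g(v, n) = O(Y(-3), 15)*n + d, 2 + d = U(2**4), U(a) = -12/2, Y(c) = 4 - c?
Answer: sqrt(12155) ≈ 110.25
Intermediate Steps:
U(a) = -6 (U(a) = -12*1/2 = -6)
d = -8 (d = -2 - 6 = -8)
g(v, n) = -8 - 3*n (g(v, n) = -3*n - 8 = -8 - 3*n)
sqrt(12106 + g(86, -19)) = sqrt(12106 + (-8 - 3*(-19))) = sqrt(12106 + (-8 + 57)) = sqrt(12106 + 49) = sqrt(12155)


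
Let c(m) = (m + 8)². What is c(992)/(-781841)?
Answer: -1000000/781841 ≈ -1.2790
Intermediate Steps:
c(m) = (8 + m)²
c(992)/(-781841) = (8 + 992)²/(-781841) = 1000²*(-1/781841) = 1000000*(-1/781841) = -1000000/781841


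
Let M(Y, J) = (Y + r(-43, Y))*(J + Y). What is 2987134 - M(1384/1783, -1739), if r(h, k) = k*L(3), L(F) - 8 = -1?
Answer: 9530679770142/3179089 ≈ 2.9979e+6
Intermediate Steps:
L(F) = 7 (L(F) = 8 - 1 = 7)
r(h, k) = 7*k (r(h, k) = k*7 = 7*k)
M(Y, J) = 8*Y*(J + Y) (M(Y, J) = (Y + 7*Y)*(J + Y) = (8*Y)*(J + Y) = 8*Y*(J + Y))
2987134 - M(1384/1783, -1739) = 2987134 - 8*1384/1783*(-1739 + 1384/1783) = 2987134 - 8*1384*(1/1783)*(-1739 + 1384*(1/1783)) = 2987134 - 8*1384*(-1739 + 1384/1783)/1783 = 2987134 - 8*1384*(-3099253)/(1783*1783) = 2987134 - 1*(-34314929216/3179089) = 2987134 + 34314929216/3179089 = 9530679770142/3179089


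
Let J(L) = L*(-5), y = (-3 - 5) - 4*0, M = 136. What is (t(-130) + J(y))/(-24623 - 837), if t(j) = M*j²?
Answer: -114922/1273 ≈ -90.276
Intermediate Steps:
y = -8 (y = -8 + 0 = -8)
J(L) = -5*L
t(j) = 136*j²
(t(-130) + J(y))/(-24623 - 837) = (136*(-130)² - 5*(-8))/(-24623 - 837) = (136*16900 + 40)/(-25460) = (2298400 + 40)*(-1/25460) = 2298440*(-1/25460) = -114922/1273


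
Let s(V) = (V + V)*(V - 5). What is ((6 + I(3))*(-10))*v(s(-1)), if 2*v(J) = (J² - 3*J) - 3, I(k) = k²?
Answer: -7875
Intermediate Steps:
s(V) = 2*V*(-5 + V) (s(V) = (2*V)*(-5 + V) = 2*V*(-5 + V))
v(J) = -3/2 + J²/2 - 3*J/2 (v(J) = ((J² - 3*J) - 3)/2 = (-3 + J² - 3*J)/2 = -3/2 + J²/2 - 3*J/2)
((6 + I(3))*(-10))*v(s(-1)) = ((6 + 3²)*(-10))*(-3/2 + (2*(-1)*(-5 - 1))²/2 - 3*(-1)*(-5 - 1)) = ((6 + 9)*(-10))*(-3/2 + (2*(-1)*(-6))²/2 - 3*(-1)*(-6)) = (15*(-10))*(-3/2 + (½)*12² - 3/2*12) = -150*(-3/2 + (½)*144 - 18) = -150*(-3/2 + 72 - 18) = -150*105/2 = -7875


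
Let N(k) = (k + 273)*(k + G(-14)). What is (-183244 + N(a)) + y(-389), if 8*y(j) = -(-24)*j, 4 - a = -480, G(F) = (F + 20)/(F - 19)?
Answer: 2000233/11 ≈ 1.8184e+5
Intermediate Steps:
G(F) = (20 + F)/(-19 + F)
a = 484 (a = 4 - 1*(-480) = 4 + 480 = 484)
N(k) = (273 + k)*(-2/11 + k) (N(k) = (k + 273)*(k + (20 - 14)/(-19 - 14)) = (273 + k)*(k + 6/(-33)) = (273 + k)*(k - 1/33*6) = (273 + k)*(k - 2/11) = (273 + k)*(-2/11 + k))
y(j) = 3*j (y(j) = (-(-24)*j)/8 = (24*j)/8 = 3*j)
(-183244 + N(a)) + y(-389) = (-183244 + (-546/11 + 484² + (3001/11)*484)) + 3*(-389) = (-183244 + (-546/11 + 234256 + 132044)) - 1167 = (-183244 + 4028754/11) - 1167 = 2013070/11 - 1167 = 2000233/11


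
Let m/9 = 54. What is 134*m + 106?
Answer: 65230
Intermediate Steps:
m = 486 (m = 9*54 = 486)
134*m + 106 = 134*486 + 106 = 65124 + 106 = 65230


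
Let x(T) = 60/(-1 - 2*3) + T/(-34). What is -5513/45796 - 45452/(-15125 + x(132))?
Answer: 237769974107/82494945172 ≈ 2.8822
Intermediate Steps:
x(T) = -60/7 - T/34 (x(T) = 60/(-1 - 6) + T*(-1/34) = 60/(-7) - T/34 = 60*(-⅐) - T/34 = -60/7 - T/34)
-5513/45796 - 45452/(-15125 + x(132)) = -5513/45796 - 45452/(-15125 + (-60/7 - 1/34*132)) = -5513*1/45796 - 45452/(-15125 + (-60/7 - 66/17)) = -5513/45796 - 45452/(-15125 - 1482/119) = -5513/45796 - 45452/(-1801357/119) = -5513/45796 - 45452*(-119/1801357) = -5513/45796 + 5408788/1801357 = 237769974107/82494945172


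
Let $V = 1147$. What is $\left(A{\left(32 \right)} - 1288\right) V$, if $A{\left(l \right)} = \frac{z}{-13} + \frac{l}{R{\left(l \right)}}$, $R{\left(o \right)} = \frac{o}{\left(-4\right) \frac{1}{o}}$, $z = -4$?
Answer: $- \frac{153621151}{104} \approx -1.4771 \cdot 10^{6}$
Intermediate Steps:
$R{\left(o \right)} = - \frac{o^{2}}{4}$ ($R{\left(o \right)} = o \left(- \frac{o}{4}\right) = - \frac{o^{2}}{4}$)
$A{\left(l \right)} = \frac{4}{13} - \frac{4}{l}$ ($A{\left(l \right)} = - \frac{4}{-13} + \frac{l}{\left(- \frac{1}{4}\right) l^{2}} = \left(-4\right) \left(- \frac{1}{13}\right) + l \left(- \frac{4}{l^{2}}\right) = \frac{4}{13} - \frac{4}{l}$)
$\left(A{\left(32 \right)} - 1288\right) V = \left(\left(\frac{4}{13} - \frac{4}{32}\right) - 1288\right) 1147 = \left(\left(\frac{4}{13} - \frac{1}{8}\right) - 1288\right) 1147 = \left(\frac{19}{104} - 1288\right) 1147 = \left(- \frac{133933}{104}\right) 1147 = - \frac{153621151}{104}$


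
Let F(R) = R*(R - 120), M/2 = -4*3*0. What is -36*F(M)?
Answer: 0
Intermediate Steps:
M = 0 (M = 2*(-4*3*0) = 2*(-12*0) = 2*0 = 0)
F(R) = R*(-120 + R)
-36*F(M) = -0*(-120 + 0) = -0*(-120) = -36*0 = 0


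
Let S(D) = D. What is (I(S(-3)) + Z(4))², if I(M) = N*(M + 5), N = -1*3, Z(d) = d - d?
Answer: 36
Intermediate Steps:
Z(d) = 0
N = -3
I(M) = -15 - 3*M (I(M) = -3*(M + 5) = -3*(5 + M) = -15 - 3*M)
(I(S(-3)) + Z(4))² = ((-15 - 3*(-3)) + 0)² = ((-15 + 9) + 0)² = (-6 + 0)² = (-6)² = 36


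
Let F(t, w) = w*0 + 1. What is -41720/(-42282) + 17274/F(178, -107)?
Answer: 365210494/21141 ≈ 17275.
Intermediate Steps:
F(t, w) = 1 (F(t, w) = 0 + 1 = 1)
-41720/(-42282) + 17274/F(178, -107) = -41720/(-42282) + 17274/1 = -41720*(-1/42282) + 17274*1 = 20860/21141 + 17274 = 365210494/21141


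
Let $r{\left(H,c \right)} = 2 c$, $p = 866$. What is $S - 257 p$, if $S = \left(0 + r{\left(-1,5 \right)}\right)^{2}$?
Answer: $-222462$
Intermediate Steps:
$S = 100$ ($S = \left(0 + 2 \cdot 5\right)^{2} = \left(0 + 10\right)^{2} = 10^{2} = 100$)
$S - 257 p = 100 - 222562 = -222462$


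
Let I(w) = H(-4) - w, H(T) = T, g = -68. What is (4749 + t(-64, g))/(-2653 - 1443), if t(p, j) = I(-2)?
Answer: -4747/4096 ≈ -1.1589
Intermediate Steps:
I(w) = -4 - w
t(p, j) = -2 (t(p, j) = -4 - 1*(-2) = -4 + 2 = -2)
(4749 + t(-64, g))/(-2653 - 1443) = (4749 - 2)/(-2653 - 1443) = 4747/(-4096) = 4747*(-1/4096) = -4747/4096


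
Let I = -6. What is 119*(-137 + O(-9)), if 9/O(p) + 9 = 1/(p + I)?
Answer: -131369/8 ≈ -16421.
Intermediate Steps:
O(p) = 9/(-9 + 1/(-6 + p)) (O(p) = 9/(-9 + 1/(p - 6)) = 9/(-9 + 1/(-6 + p)))
119*(-137 + O(-9)) = 119*(-137 + 9*(6 - 1*(-9))/(-55 + 9*(-9))) = 119*(-137 + 9*(6 + 9)/(-55 - 81)) = 119*(-137 + 9*15/(-136)) = 119*(-137 + 9*(-1/136)*15) = 119*(-137 - 135/136) = 119*(-18767/136) = -131369/8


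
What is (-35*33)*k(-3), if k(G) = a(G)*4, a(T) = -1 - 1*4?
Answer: 23100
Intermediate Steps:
a(T) = -5 (a(T) = -1 - 4 = -5)
k(G) = -20 (k(G) = -5*4 = -20)
(-35*33)*k(-3) = -35*33*(-20) = -1155*(-20) = 23100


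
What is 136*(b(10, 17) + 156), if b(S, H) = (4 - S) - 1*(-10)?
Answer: 21760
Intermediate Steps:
b(S, H) = 14 - S (b(S, H) = (4 - S) + 10 = 14 - S)
136*(b(10, 17) + 156) = 136*((14 - 1*10) + 156) = 136*((14 - 10) + 156) = 136*(4 + 156) = 136*160 = 21760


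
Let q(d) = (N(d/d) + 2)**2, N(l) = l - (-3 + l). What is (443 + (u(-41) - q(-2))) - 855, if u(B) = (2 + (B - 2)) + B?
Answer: -519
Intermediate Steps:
N(l) = 3 (N(l) = l + (3 - l) = 3)
q(d) = 25 (q(d) = (3 + 2)**2 = 5**2 = 25)
u(B) = 2*B (u(B) = (2 + (-2 + B)) + B = B + B = 2*B)
(443 + (u(-41) - q(-2))) - 855 = (443 + (2*(-41) - 1*25)) - 855 = (443 + (-82 - 25)) - 855 = (443 - 107) - 855 = 336 - 855 = -519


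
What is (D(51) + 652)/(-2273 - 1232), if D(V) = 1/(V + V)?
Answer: -13301/71502 ≈ -0.18602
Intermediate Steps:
D(V) = 1/(2*V)
(D(51) + 652)/(-2273 - 1232) = ((½)/51 + 652)/(-2273 - 1232) = ((½)*(1/51) + 652)/(-3505) = (1/102 + 652)*(-1/3505) = (66505/102)*(-1/3505) = -13301/71502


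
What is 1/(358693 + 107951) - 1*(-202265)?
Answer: 94385748661/466644 ≈ 2.0227e+5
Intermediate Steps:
1/(358693 + 107951) - 1*(-202265) = 1/466644 + 202265 = 94385748661/466644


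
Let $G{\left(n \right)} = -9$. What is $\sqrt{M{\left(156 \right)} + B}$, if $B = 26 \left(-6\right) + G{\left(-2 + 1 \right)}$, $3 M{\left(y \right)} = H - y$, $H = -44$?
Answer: $\frac{i \sqrt{2085}}{3} \approx 15.221 i$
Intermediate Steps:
$M{\left(y \right)} = - \frac{44}{3} - \frac{y}{3}$ ($M{\left(y \right)} = \frac{-44 - y}{3} = - \frac{44}{3} - \frac{y}{3}$)
$B = -165$ ($B = 26 \left(-6\right) - 9 = -156 - 9 = -165$)
$\sqrt{M{\left(156 \right)} + B} = \sqrt{\left(- \frac{44}{3} - 52\right) - 165} = \sqrt{- \frac{200}{3} - 165} = \sqrt{- \frac{695}{3}} = \frac{i \sqrt{2085}}{3}$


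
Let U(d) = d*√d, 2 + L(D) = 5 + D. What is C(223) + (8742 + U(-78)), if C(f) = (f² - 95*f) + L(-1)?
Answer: 37288 - 78*I*√78 ≈ 37288.0 - 688.88*I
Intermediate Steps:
L(D) = 3 + D (L(D) = -2 + (5 + D) = 3 + D)
U(d) = d^(3/2)
C(f) = 2 + f² - 95*f (C(f) = (f² - 95*f) + (3 - 1) = (f² - 95*f) + 2 = 2 + f² - 95*f)
C(223) + (8742 + U(-78)) = (2 + 223² - 95*223) + (8742 + (-78)^(3/2)) = (2 + 49729 - 21185) + (8742 - 78*I*√78) = 28546 + (8742 - 78*I*√78) = 37288 - 78*I*√78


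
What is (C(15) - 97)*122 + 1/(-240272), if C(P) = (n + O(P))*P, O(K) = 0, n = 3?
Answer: -1524285569/240272 ≈ -6344.0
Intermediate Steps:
C(P) = 3*P (C(P) = (3 + 0)*P = 3*P)
(C(15) - 97)*122 + 1/(-240272) = (3*15 - 97)*122 + 1/(-240272) = (45 - 97)*122 - 1/240272 = -52*122 - 1/240272 = -6344 - 1/240272 = -1524285569/240272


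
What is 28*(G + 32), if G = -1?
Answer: 868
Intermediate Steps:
28*(G + 32) = 28*(-1 + 32) = 28*31 = 868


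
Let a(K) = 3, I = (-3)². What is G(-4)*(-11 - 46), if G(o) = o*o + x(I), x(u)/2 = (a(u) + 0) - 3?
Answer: -912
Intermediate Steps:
I = 9
x(u) = 0 (x(u) = 2*((3 + 0) - 3) = 2*(3 - 3) = 2*0 = 0)
G(o) = o² (G(o) = o*o + 0 = o² + 0 = o²)
G(-4)*(-11 - 46) = (-4)²*(-11 - 46) = 16*(-57) = -912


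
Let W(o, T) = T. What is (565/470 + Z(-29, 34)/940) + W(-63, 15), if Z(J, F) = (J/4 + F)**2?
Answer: 255129/15040 ≈ 16.963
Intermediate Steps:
Z(J, F) = (F + J/4)**2 (Z(J, F) = (J*(1/4) + F)**2 = (J/4 + F)**2 = (F + J/4)**2)
(565/470 + Z(-29, 34)/940) + W(-63, 15) = (565/470 + ((-29 + 4*34)**2/16)/940) + 15 = (565*(1/470) + ((-29 + 136)**2/16)*(1/940)) + 15 = (113/94 + ((1/16)*107**2)*(1/940)) + 15 = (113/94 + ((1/16)*11449)*(1/940)) + 15 = (113/94 + (11449/16)*(1/940)) + 15 = (113/94 + 11449/15040) + 15 = 29529/15040 + 15 = 255129/15040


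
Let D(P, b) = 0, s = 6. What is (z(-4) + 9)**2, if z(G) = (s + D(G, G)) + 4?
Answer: 361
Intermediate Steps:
z(G) = 10 (z(G) = (6 + 0) + 4 = 6 + 4 = 10)
(z(-4) + 9)**2 = (10 + 9)**2 = 19**2 = 361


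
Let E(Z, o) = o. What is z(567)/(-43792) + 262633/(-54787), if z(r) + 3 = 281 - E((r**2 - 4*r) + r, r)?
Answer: -675611229/141131312 ≈ -4.7871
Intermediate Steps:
z(r) = 278 - r (z(r) = -3 + (281 - r) = 278 - r)
z(567)/(-43792) + 262633/(-54787) = (278 - 1*567)/(-43792) + 262633/(-54787) = (278 - 567)*(-1/43792) + 262633*(-1/54787) = -289*(-1/43792) - 262633/54787 = 17/2576 - 262633/54787 = -675611229/141131312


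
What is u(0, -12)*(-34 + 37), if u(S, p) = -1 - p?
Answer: 33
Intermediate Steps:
u(0, -12)*(-34 + 37) = (-1 - 1*(-12))*(-34 + 37) = (-1 + 12)*3 = 11*3 = 33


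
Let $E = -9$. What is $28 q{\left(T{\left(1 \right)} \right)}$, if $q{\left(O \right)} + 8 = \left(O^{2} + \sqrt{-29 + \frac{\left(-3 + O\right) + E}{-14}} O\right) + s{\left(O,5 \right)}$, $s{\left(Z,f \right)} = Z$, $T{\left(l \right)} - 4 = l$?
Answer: $616 + 70 i \sqrt{114} \approx 616.0 + 747.4 i$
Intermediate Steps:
$T{\left(l \right)} = 4 + l$
$q{\left(O \right)} = -8 + O + O^{2} + O \sqrt{- \frac{197}{7} - \frac{O}{14}}$ ($q{\left(O \right)} = -8 + \left(\left(O^{2} + \sqrt{-29 + \frac{\left(-3 + O\right) - 9}{-14}} O\right) + O\right) = -8 + \left(\left(O^{2} + \sqrt{-29 + \left(-12 + O\right) \left(- \frac{1}{14}\right)} O\right) + O\right) = -8 + \left(\left(O^{2} + \sqrt{-29 - \left(- \frac{6}{7} + \frac{O}{14}\right)} O\right) + O\right) = -8 + \left(\left(O^{2} + \sqrt{- \frac{197}{7} - \frac{O}{14}} O\right) + O\right) = -8 + \left(\left(O^{2} + O \sqrt{- \frac{197}{7} - \frac{O}{14}}\right) + O\right) = -8 + \left(O + O^{2} + O \sqrt{- \frac{197}{7} - \frac{O}{14}}\right) = -8 + O + O^{2} + O \sqrt{- \frac{197}{7} - \frac{O}{14}}$)
$28 q{\left(T{\left(1 \right)} \right)} = 28 \left(-8 + \left(4 + 1\right) + \left(4 + 1\right)^{2} + \frac{\left(4 + 1\right) \sqrt{-5516 - 14 \left(4 + 1\right)}}{14}\right) = 28 \left(-8 + 5 + 5^{2} + \frac{1}{14} \cdot 5 \sqrt{-5516 - 70}\right) = 28 \left(-8 + 5 + 25 + \frac{1}{14} \cdot 5 \sqrt{-5516 - 70}\right) = 28 \left(-8 + 5 + 25 + \frac{1}{14} \cdot 5 \sqrt{-5586}\right) = 28 \left(-8 + 5 + 25 + \frac{1}{14} \cdot 5 \cdot 7 i \sqrt{114}\right) = 28 \left(-8 + 5 + 25 + \frac{5 i \sqrt{114}}{2}\right) = 28 \left(22 + \frac{5 i \sqrt{114}}{2}\right) = 616 + 70 i \sqrt{114}$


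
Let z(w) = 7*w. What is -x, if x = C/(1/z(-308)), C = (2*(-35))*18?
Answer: -2716560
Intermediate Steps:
C = -1260 (C = -70*18 = -1260)
x = 2716560 (x = -1260*7*(-308) = -1260/(1/(-2156)) = -1260/(-1/2156) = -1260*(-2156) = 2716560)
-x = -1*2716560 = -2716560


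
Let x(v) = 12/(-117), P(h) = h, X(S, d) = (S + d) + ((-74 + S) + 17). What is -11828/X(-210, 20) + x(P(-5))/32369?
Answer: 14931558920/576912687 ≈ 25.882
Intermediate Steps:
X(S, d) = -57 + d + 2*S (X(S, d) = (S + d) + (-57 + S) = -57 + d + 2*S)
x(v) = -4/39 (x(v) = 12*(-1/117) = -4/39)
-11828/X(-210, 20) + x(P(-5))/32369 = -11828/(-57 + 20 + 2*(-210)) - 4/39/32369 = -11828/(-57 + 20 - 420) - 4/39*1/32369 = -11828/(-457) - 4/1262391 = -11828*(-1/457) - 4/1262391 = 11828/457 - 4/1262391 = 14931558920/576912687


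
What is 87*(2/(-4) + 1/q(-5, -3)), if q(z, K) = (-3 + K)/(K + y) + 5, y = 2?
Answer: -783/22 ≈ -35.591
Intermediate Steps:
q(z, K) = 5 + (-3 + K)/(2 + K) (q(z, K) = (-3 + K)/(K + 2) + 5 = (-3 + K)/(2 + K) + 5 = 5 + (-3 + K)/(2 + K))
87*(2/(-4) + 1/q(-5, -3)) = 87*(2/(-4) + 1/((7 + 6*(-3))/(2 - 3))) = 87*(2*(-¼) + 1/((7 - 18)/(-1))) = 87*(-½ + 1/(-1*(-11))) = 87*(-½ + 1/11) = 87*(-9/22) = -783/22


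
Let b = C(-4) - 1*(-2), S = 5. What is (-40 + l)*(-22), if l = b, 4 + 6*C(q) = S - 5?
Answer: 2552/3 ≈ 850.67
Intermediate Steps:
C(q) = -⅔ (C(q) = -⅔ + (5 - 5)/6 = -⅔ + (⅙)*0 = -⅔ + 0 = -⅔)
b = 4/3 (b = -⅔ - 1*(-2) = -⅔ + 2 = 4/3 ≈ 1.3333)
l = 4/3 ≈ 1.3333
(-40 + l)*(-22) = (-40 + 4/3)*(-22) = -116/3*(-22) = 2552/3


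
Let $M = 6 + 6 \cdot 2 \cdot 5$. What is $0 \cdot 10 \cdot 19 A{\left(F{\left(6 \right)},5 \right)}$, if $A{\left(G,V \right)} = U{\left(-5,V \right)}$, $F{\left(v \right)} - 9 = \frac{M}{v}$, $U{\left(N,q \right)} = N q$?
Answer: $0$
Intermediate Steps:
$M = 66$ ($M = 6 + 12 \cdot 5 = 6 + 60 = 66$)
$F{\left(v \right)} = 9 + \frac{66}{v}$
$A{\left(G,V \right)} = - 5 V$
$0 \cdot 10 \cdot 19 A{\left(F{\left(6 \right)},5 \right)} = 0 \cdot 10 \cdot 19 \left(\left(-5\right) 5\right) = 0 \cdot 19 \left(-25\right) = 0 \left(-25\right) = 0$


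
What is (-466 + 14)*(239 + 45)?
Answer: -128368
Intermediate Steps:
(-466 + 14)*(239 + 45) = -452*284 = -128368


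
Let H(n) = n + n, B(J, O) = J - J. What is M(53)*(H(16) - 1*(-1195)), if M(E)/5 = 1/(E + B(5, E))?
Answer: 6135/53 ≈ 115.75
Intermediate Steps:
B(J, O) = 0
H(n) = 2*n
M(E) = 5/E (M(E) = 5/(E + 0) = 5/E)
M(53)*(H(16) - 1*(-1195)) = (5/53)*(2*16 - 1*(-1195)) = (5*(1/53))*(32 + 1195) = (5/53)*1227 = 6135/53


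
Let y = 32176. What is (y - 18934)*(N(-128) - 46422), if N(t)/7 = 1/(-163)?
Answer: -100199472906/163 ≈ -6.1472e+8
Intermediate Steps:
N(t) = -7/163 (N(t) = 7/(-163) = 7*(-1/163) = -7/163)
(y - 18934)*(N(-128) - 46422) = (32176 - 18934)*(-7/163 - 46422) = 13242*(-7566793/163) = -100199472906/163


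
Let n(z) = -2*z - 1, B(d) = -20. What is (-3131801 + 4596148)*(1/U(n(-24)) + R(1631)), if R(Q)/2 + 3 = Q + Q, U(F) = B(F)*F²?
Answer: 421681033833933/44180 ≈ 9.5446e+9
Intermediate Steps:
n(z) = -1 - 2*z
U(F) = -20*F²
R(Q) = -6 + 4*Q (R(Q) = -6 + 2*(Q + Q) = -6 + 2*(2*Q) = -6 + 4*Q)
(-3131801 + 4596148)*(1/U(n(-24)) + R(1631)) = (-3131801 + 4596148)*(1/(-20*(-1 - 2*(-24))²) + (-6 + 4*1631)) = 1464347*(1/(-20*(-1 + 48)²) + (-6 + 6524)) = 1464347*(1/(-20*47²) + 6518) = 1464347*(1/(-20*2209) + 6518) = 1464347*(1/(-44180) + 6518) = 1464347*(-1/44180 + 6518) = 1464347*(287965239/44180) = 421681033833933/44180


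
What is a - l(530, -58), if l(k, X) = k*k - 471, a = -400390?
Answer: -680819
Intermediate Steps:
l(k, X) = -471 + k**2 (l(k, X) = k**2 - 471 = -471 + k**2)
a - l(530, -58) = -400390 - (-471 + 530**2) = -400390 - (-471 + 280900) = -400390 - 1*280429 = -400390 - 280429 = -680819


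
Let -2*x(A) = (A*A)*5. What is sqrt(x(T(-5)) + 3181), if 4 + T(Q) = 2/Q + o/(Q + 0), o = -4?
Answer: sqrt(78715)/5 ≈ 56.112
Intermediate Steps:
T(Q) = -4 - 2/Q (T(Q) = -4 + (2/Q - 4/(Q + 0)) = -4 + (2/Q - 4/Q) = -4 - 2/Q)
x(A) = -5*A**2/2 (x(A) = -A*A*5/2 = -A**2*5/2 = -5*A**2/2)
sqrt(x(T(-5)) + 3181) = sqrt(-5*(-4 - 2/(-5))**2/2 + 3181) = sqrt(-5*(-4 - 2*(-1/5))**2/2 + 3181) = sqrt(-5*(-4 + 2/5)**2/2 + 3181) = sqrt(-5*(-18/5)**2/2 + 3181) = sqrt(-5/2*324/25 + 3181) = sqrt(-162/5 + 3181) = sqrt(15743/5) = sqrt(78715)/5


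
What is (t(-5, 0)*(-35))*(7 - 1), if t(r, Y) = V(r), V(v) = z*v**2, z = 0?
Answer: 0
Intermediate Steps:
V(v) = 0 (V(v) = 0*v**2 = 0)
t(r, Y) = 0
(t(-5, 0)*(-35))*(7 - 1) = (0*(-35))*(7 - 1) = 0*6 = 0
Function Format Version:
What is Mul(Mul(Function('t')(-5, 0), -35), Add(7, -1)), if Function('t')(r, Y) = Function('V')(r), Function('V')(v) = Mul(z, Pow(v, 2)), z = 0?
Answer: 0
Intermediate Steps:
Function('V')(v) = 0 (Function('V')(v) = Mul(0, Pow(v, 2)) = 0)
Function('t')(r, Y) = 0
Mul(Mul(Function('t')(-5, 0), -35), Add(7, -1)) = Mul(Mul(0, -35), Add(7, -1)) = Mul(0, 6) = 0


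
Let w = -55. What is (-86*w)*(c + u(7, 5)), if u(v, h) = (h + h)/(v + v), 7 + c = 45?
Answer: 1281830/7 ≈ 1.8312e+5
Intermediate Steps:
c = 38 (c = -7 + 45 = 38)
u(v, h) = h/v (u(v, h) = (2*h)/((2*v)) = (2*h)*(1/(2*v)) = h/v)
(-86*w)*(c + u(7, 5)) = (-86*(-55))*(38 + 5/7) = 4730*(38 + 5*(⅐)) = 4730*(38 + 5/7) = 4730*(271/7) = 1281830/7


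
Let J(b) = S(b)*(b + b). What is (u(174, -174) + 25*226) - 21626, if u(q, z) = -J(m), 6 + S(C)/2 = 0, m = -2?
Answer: -16024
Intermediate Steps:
S(C) = -12 (S(C) = -12 + 2*0 = -12 + 0 = -12)
J(b) = -24*b (J(b) = -12*(b + b) = -24*b)
u(q, z) = -48 (u(q, z) = -(-24)*(-2) = -1*48 = -48)
(u(174, -174) + 25*226) - 21626 = (-48 + 25*226) - 21626 = (-48 + 5650) - 21626 = 5602 - 21626 = -16024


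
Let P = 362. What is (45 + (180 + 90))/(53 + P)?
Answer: 63/83 ≈ 0.75904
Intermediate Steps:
(45 + (180 + 90))/(53 + P) = (45 + (180 + 90))/(53 + 362) = (45 + 270)/415 = 315*(1/415) = 63/83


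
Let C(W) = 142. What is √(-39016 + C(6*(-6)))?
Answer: I*√38874 ≈ 197.16*I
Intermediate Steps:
√(-39016 + C(6*(-6))) = √(-39016 + 142) = √(-38874) = I*√38874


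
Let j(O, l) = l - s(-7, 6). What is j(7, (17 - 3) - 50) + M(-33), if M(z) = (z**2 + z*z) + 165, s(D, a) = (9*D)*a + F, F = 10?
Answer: 2675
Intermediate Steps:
s(D, a) = 10 + 9*D*a (s(D, a) = (9*D)*a + 10 = 9*D*a + 10 = 10 + 9*D*a)
j(O, l) = 368 + l (j(O, l) = l - (10 + 9*(-7)*6) = l - (10 - 378) = l - 1*(-368) = l + 368 = 368 + l)
M(z) = 165 + 2*z**2 (M(z) = (z**2 + z**2) + 165 = 2*z**2 + 165 = 165 + 2*z**2)
j(7, (17 - 3) - 50) + M(-33) = (368 + ((17 - 3) - 50)) + (165 + 2*(-33)**2) = (368 + (14 - 50)) + (165 + 2*1089) = (368 - 36) + (165 + 2178) = 332 + 2343 = 2675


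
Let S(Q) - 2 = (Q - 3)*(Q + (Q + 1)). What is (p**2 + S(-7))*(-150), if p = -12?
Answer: -41400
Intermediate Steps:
S(Q) = 2 + (1 + 2*Q)*(-3 + Q) (S(Q) = 2 + (Q - 3)*(Q + (Q + 1)) = 2 + (-3 + Q)*(Q + (1 + Q)) = 2 + (-3 + Q)*(1 + 2*Q) = 2 + (1 + 2*Q)*(-3 + Q))
(p**2 + S(-7))*(-150) = ((-12)**2 + (-1 - 5*(-7) + 2*(-7)**2))*(-150) = (144 + (-1 + 35 + 2*49))*(-150) = (144 + (-1 + 35 + 98))*(-150) = (144 + 132)*(-150) = 276*(-150) = -41400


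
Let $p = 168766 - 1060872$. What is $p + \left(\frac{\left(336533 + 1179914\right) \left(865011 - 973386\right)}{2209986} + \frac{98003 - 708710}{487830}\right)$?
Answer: $- \frac{28943082372592337}{29947151955} \approx -9.6647 \cdot 10^{5}$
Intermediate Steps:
$p = -892106$
$p + \left(\frac{\left(336533 + 1179914\right) \left(865011 - 973386\right)}{2209986} + \frac{98003 - 708710}{487830}\right) = -892106 + \left(\frac{\left(336533 + 1179914\right) \left(865011 - 973386\right)}{2209986} + \frac{98003 - 708710}{487830}\right) = -892106 + \left(1516447 \left(-108375\right) \frac{1}{2209986} - \frac{203569}{162610}\right) = -892106 - \frac{2227048430625107}{29947151955} = - \frac{28943082372592337}{29947151955}$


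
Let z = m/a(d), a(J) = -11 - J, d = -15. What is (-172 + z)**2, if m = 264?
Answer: 11236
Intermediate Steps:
z = 66 (z = 264/(-11 - 1*(-15)) = 264/(-11 + 15) = 264/4 = 264*(1/4) = 66)
(-172 + z)**2 = (-172 + 66)**2 = (-106)**2 = 11236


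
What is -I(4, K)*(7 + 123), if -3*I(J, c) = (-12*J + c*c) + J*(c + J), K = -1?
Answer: -4550/3 ≈ -1516.7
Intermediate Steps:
I(J, c) = 4*J - c²/3 - J*(J + c)/3 (I(J, c) = -((-12*J + c*c) + J*(c + J))/3 = -((-12*J + c²) + J*(J + c))/3 = -((c² - 12*J) + J*(J + c))/3 = -(c² - 12*J + J*(J + c))/3 = 4*J - c²/3 - J*(J + c)/3)
-I(4, K)*(7 + 123) = -(4*4 - ⅓*4² - ⅓*(-1)² - ⅓*4*(-1))*(7 + 123) = -(16 - ⅓*16 - ⅓*1 + 4/3)*130 = -(16 - 16/3 - ⅓ + 4/3)*130 = -35*130/3 = -1*4550/3 = -4550/3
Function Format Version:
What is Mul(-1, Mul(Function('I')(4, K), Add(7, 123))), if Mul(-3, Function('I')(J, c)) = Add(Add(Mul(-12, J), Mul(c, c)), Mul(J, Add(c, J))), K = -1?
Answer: Rational(-4550, 3) ≈ -1516.7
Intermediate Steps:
Function('I')(J, c) = Add(Mul(4, J), Mul(Rational(-1, 3), Pow(c, 2)), Mul(Rational(-1, 3), J, Add(J, c))) (Function('I')(J, c) = Mul(Rational(-1, 3), Add(Add(Mul(-12, J), Mul(c, c)), Mul(J, Add(c, J)))) = Mul(Rational(-1, 3), Add(Add(Mul(-12, J), Pow(c, 2)), Mul(J, Add(J, c)))) = Mul(Rational(-1, 3), Add(Add(Pow(c, 2), Mul(-12, J)), Mul(J, Add(J, c)))) = Mul(Rational(-1, 3), Add(Pow(c, 2), Mul(-12, J), Mul(J, Add(J, c)))) = Add(Mul(4, J), Mul(Rational(-1, 3), Pow(c, 2)), Mul(Rational(-1, 3), J, Add(J, c))))
Mul(-1, Mul(Function('I')(4, K), Add(7, 123))) = Mul(-1, Mul(Add(Mul(4, 4), Mul(Rational(-1, 3), Pow(4, 2)), Mul(Rational(-1, 3), Pow(-1, 2)), Mul(Rational(-1, 3), 4, -1)), Add(7, 123))) = Mul(-1, Mul(Add(16, Mul(Rational(-1, 3), 16), Mul(Rational(-1, 3), 1), Rational(4, 3)), 130)) = Mul(-1, Mul(Add(16, Rational(-16, 3), Rational(-1, 3), Rational(4, 3)), 130)) = Mul(-1, Mul(Rational(35, 3), 130)) = Mul(-1, Rational(4550, 3)) = Rational(-4550, 3)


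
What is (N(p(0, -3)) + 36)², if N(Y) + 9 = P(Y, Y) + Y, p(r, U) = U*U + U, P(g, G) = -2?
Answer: 961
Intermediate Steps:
p(r, U) = U + U² (p(r, U) = U² + U = U + U²)
N(Y) = -11 + Y (N(Y) = -9 + (-2 + Y) = -11 + Y)
(N(p(0, -3)) + 36)² = ((-11 - 3*(1 - 3)) + 36)² = ((-11 - 3*(-2)) + 36)² = ((-11 + 6) + 36)² = (-5 + 36)² = 31² = 961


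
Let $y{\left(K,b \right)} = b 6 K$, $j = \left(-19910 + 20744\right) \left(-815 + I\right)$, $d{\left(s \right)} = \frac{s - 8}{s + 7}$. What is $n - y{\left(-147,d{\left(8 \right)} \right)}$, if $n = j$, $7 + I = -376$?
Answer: $-999132$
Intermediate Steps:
$I = -383$ ($I = -7 - 376 = -383$)
$d{\left(s \right)} = \frac{-8 + s}{7 + s}$
$j = -999132$ ($j = \left(-19910 + 20744\right) \left(-815 - 383\right) = 834 \left(-1198\right) = -999132$)
$n = -999132$
$y{\left(K,b \right)} = 6 K b$ ($y{\left(K,b \right)} = 6 b K = 6 K b$)
$n - y{\left(-147,d{\left(8 \right)} \right)} = -999132 - 6 \left(-147\right) \frac{-8 + 8}{7 + 8} = -999132 - 6 \left(-147\right) \frac{1}{15} \cdot 0 = -999132 - 6 \left(-147\right) 0 = -999132 - 0 = -999132 + 0 = -999132$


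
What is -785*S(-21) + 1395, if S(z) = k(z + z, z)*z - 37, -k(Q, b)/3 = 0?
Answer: 30440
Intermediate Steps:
k(Q, b) = 0 (k(Q, b) = -3*0 = 0)
S(z) = -37 (S(z) = 0*z - 37 = 0 - 37 = -37)
-785*S(-21) + 1395 = -785*(-37) + 1395 = 29045 + 1395 = 30440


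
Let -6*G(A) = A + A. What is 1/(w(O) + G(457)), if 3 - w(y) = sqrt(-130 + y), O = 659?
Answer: -3/517 ≈ -0.0058027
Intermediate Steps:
G(A) = -A/3 (G(A) = -(A + A)/6 = -A/3)
w(y) = 3 - sqrt(-130 + y)
1/(w(O) + G(457)) = 1/((3 - sqrt(-130 + 659)) - 1/3*457) = 1/((3 - sqrt(529)) - 457/3) = 1/((3 - 1*23) - 457/3) = 1/((3 - 23) - 457/3) = 1/(-20 - 457/3) = 1/(-517/3) = -3/517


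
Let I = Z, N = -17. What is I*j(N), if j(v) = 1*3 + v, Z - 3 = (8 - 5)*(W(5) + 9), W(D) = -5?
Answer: -210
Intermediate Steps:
Z = 15 (Z = 3 + (8 - 5)*(-5 + 9) = 3 + 3*4 = 3 + 12 = 15)
I = 15
j(v) = 3 + v
I*j(N) = 15*(3 - 17) = 15*(-14) = -210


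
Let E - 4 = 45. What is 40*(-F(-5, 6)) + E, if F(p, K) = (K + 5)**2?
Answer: -4791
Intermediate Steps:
F(p, K) = (5 + K)**2
E = 49 (E = 4 + 45 = 49)
40*(-F(-5, 6)) + E = 40*(-(5 + 6)**2) + 49 = 40*(-1*11**2) + 49 = 40*(-1*121) + 49 = 40*(-121) + 49 = -4840 + 49 = -4791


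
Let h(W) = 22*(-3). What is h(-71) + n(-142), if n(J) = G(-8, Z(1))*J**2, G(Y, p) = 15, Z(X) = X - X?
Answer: 302394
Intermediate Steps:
Z(X) = 0
n(J) = 15*J**2
h(W) = -66
h(-71) + n(-142) = -66 + 15*(-142)**2 = -66 + 15*20164 = -66 + 302460 = 302394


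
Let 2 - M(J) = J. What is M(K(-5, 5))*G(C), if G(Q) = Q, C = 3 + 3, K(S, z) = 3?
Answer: -6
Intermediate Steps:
C = 6
M(J) = 2 - J
M(K(-5, 5))*G(C) = (2 - 1*3)*6 = (2 - 3)*6 = -1*6 = -6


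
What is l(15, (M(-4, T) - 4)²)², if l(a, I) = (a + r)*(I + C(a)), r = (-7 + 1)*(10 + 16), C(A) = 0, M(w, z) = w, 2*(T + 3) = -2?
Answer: 81432576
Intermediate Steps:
T = -4 (T = -3 + (½)*(-2) = -3 - 1 = -4)
r = -156 (r = -6*26 = -156)
l(a, I) = I*(-156 + a) (l(a, I) = (a - 156)*(I + 0) = (-156 + a)*I = I*(-156 + a))
l(15, (M(-4, T) - 4)²)² = ((-4 - 4)²*(-156 + 15))² = ((-8)²*(-141))² = (64*(-141))² = (-9024)² = 81432576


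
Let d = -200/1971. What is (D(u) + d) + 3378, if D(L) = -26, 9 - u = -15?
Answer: 6606592/1971 ≈ 3351.9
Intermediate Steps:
u = 24 (u = 9 - 1*(-15) = 9 + 15 = 24)
d = -200/1971 (d = -200*1/1971 = -200/1971 ≈ -0.10147)
(D(u) + d) + 3378 = (-26 - 200/1971) + 3378 = -51446/1971 + 3378 = 6606592/1971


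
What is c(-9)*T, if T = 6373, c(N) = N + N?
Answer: -114714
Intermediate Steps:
c(N) = 2*N
c(-9)*T = (2*(-9))*6373 = -18*6373 = -114714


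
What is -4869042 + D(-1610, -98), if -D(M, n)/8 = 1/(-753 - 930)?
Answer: -8194597678/1683 ≈ -4.8690e+6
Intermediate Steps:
D(M, n) = 8/1683 (D(M, n) = -8/(-753 - 930) = -8/(-1683) = -8*(-1/1683) = 8/1683)
-4869042 + D(-1610, -98) = -4869042 + 8/1683 = -8194597678/1683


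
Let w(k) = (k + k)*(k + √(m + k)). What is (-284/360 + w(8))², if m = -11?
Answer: 124858801/8100 + 183184*I*√3/45 ≈ 15415.0 + 7050.8*I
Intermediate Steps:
w(k) = 2*k*(k + √(-11 + k)) (w(k) = (k + k)*(k + √(-11 + k)) = (2*k)*(k + √(-11 + k)) = 2*k*(k + √(-11 + k)))
(-284/360 + w(8))² = (-284/360 + 2*8*(8 + √(-11 + 8)))² = (-284*1/360 + 2*8*(8 + √(-3)))² = (-71/90 + 2*8*(8 + I*√3))² = (-71/90 + (128 + 16*I*√3))² = (11449/90 + 16*I*√3)²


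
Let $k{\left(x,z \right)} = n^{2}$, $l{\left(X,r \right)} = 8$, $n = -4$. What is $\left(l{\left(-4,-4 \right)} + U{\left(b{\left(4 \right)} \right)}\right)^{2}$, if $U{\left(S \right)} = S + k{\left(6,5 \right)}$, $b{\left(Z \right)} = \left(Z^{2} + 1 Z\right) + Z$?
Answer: $2304$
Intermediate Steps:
$b{\left(Z \right)} = Z^{2} + 2 Z$ ($b{\left(Z \right)} = \left(Z^{2} + Z\right) + Z = \left(Z + Z^{2}\right) + Z = Z^{2} + 2 Z$)
$k{\left(x,z \right)} = 16$ ($k{\left(x,z \right)} = \left(-4\right)^{2} = 16$)
$U{\left(S \right)} = 16 + S$ ($U{\left(S \right)} = S + 16 = 16 + S$)
$\left(l{\left(-4,-4 \right)} + U{\left(b{\left(4 \right)} \right)}\right)^{2} = \left(8 + \left(16 + 4 \left(2 + 4\right)\right)\right)^{2} = \left(8 + \left(16 + 4 \cdot 6\right)\right)^{2} = \left(8 + \left(16 + 24\right)\right)^{2} = \left(8 + 40\right)^{2} = 48^{2} = 2304$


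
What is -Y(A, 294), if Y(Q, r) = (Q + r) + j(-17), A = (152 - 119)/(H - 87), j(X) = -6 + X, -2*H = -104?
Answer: -9452/35 ≈ -270.06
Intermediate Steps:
H = 52 (H = -½*(-104) = 52)
A = -33/35 (A = (152 - 119)/(52 - 87) = 33/(-35) = 33*(-1/35) = -33/35 ≈ -0.94286)
Y(Q, r) = -23 + Q + r (Y(Q, r) = (Q + r) + (-6 - 17) = (Q + r) - 23 = -23 + Q + r)
-Y(A, 294) = -(-23 - 33/35 + 294) = -1*9452/35 = -9452/35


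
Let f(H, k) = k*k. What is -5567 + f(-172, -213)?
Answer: 39802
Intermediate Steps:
f(H, k) = k**2
-5567 + f(-172, -213) = -5567 + (-213)**2 = -5567 + 45369 = 39802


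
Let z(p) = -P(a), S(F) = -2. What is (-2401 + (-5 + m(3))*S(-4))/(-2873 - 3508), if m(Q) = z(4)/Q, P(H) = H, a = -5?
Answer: 7183/19143 ≈ 0.37523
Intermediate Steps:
z(p) = 5 (z(p) = -1*(-5) = 5)
m(Q) = 5/Q
(-2401 + (-5 + m(3))*S(-4))/(-2873 - 3508) = (-2401 + (-5 + 5/3)*(-2))/(-2873 - 3508) = (-2401 + (-5 + 5*(⅓))*(-2))/(-6381) = (-2401 + (-5 + 5/3)*(-2))*(-1/6381) = (-2401 - 10/3*(-2))*(-1/6381) = (-2401 + 20/3)*(-1/6381) = -7183/3*(-1/6381) = 7183/19143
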